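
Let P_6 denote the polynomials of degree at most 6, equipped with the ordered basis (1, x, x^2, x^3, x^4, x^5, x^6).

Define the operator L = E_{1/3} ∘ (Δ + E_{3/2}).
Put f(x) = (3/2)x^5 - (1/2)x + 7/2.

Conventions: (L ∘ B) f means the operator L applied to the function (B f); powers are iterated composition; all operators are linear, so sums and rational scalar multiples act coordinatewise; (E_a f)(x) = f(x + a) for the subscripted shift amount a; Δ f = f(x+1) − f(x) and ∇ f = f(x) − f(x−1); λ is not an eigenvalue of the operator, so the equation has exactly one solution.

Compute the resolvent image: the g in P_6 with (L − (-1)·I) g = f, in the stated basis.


write g with unknown coordinates in the stated basis and equate coefficients in (L − (-1)·I) g = f
solving from the highest basis element down gives g = (3/4)x^5 - (85/16)x^4 + (45/4)x^3 + (265/576)x^2 - (743/32)x + 305335/20736
check: L g = (3/4)x^5 + (85/16)x^4 - (45/4)x^3 - (265/576)x^2 + (727/32)x - 232759/20736
so L g − (-1)·g = (3/2)x^5 - (1/2)x + 7/2 = f ✓

g(x) = (3/4)x^5 - (85/16)x^4 + (45/4)x^3 + (265/576)x^2 - (743/32)x + 305335/20736


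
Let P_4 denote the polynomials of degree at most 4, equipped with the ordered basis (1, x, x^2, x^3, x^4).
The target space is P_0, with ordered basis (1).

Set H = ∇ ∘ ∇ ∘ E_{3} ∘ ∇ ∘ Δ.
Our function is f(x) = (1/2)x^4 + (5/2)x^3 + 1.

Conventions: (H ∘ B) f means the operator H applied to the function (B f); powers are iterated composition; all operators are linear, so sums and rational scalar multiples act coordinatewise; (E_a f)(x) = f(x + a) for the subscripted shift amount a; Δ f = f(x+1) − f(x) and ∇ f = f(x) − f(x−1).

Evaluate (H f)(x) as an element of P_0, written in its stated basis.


Δ f = 2x^3 + (21/2)x^2 + (19/2)x + 3
∇ Δ f = 6x^2 + 15x + 1
E_{3} ∇ Δ f = 6x^2 + 51x + 100
∇ (E_{3} ∘ ∇ ∘ Δ) f = 12x + 45
∇ ∇ (E_{3} ∘ ∇ ∘ Δ) f = 12

the image equals g(x) = 12


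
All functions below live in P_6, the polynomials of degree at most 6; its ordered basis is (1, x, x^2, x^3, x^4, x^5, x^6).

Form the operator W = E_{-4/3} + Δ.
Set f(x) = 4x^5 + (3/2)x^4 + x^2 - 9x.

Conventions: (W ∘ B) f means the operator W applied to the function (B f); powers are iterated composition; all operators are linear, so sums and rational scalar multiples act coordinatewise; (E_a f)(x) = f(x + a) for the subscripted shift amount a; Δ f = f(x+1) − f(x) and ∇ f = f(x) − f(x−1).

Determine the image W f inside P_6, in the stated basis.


g(x) = 4x^5 - (31/6)x^4 + (982/9)x^3 - (778/27)x^2 + (5291/81)x - 407/486

E_{-4/3} f = 4x^5 - (151/6)x^4 + (568/9)x^3 - (2101/27)x^2 + (3023/81)x + 404/243
Δ f = 20x^4 + 46x^3 + 49x^2 + 28x - 5/2
(E_{-4/3} + Δ) f = 4x^5 - (31/6)x^4 + (982/9)x^3 - (778/27)x^2 + (5291/81)x - 407/486


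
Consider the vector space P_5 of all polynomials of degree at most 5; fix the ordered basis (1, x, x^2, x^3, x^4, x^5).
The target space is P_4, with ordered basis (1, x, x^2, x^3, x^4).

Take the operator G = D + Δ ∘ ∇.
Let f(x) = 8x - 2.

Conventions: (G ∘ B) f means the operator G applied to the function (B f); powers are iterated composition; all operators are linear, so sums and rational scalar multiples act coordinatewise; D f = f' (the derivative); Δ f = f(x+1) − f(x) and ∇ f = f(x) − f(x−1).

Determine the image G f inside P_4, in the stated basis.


the image equals g(x) = 8

D f = 8
∇ f = 8
Δ ∇ f = 0
(D + Δ ∘ ∇) f = 8


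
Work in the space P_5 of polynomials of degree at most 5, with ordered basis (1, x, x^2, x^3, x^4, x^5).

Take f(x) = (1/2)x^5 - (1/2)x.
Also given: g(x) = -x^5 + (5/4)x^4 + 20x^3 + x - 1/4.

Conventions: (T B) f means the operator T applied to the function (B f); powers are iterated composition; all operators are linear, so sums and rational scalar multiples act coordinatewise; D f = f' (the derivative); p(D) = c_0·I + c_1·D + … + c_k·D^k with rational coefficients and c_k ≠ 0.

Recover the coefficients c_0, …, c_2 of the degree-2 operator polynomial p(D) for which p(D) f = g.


D^0 f = (1/2)x^5 - (1/2)x
D^1 f = (5/2)x^4 - 1/2
D^2 f = 10x^3
matching coefficients of g against c_0 f + c_1 Df + … from the top degree down determines the c_i
solution: c_0 = -2, c_1 = 1/2, c_2 = 2

p(D) = -2·I + (1/2)·D + 2·D^2, i.e. c_0 = -2, c_1 = 1/2, c_2 = 2


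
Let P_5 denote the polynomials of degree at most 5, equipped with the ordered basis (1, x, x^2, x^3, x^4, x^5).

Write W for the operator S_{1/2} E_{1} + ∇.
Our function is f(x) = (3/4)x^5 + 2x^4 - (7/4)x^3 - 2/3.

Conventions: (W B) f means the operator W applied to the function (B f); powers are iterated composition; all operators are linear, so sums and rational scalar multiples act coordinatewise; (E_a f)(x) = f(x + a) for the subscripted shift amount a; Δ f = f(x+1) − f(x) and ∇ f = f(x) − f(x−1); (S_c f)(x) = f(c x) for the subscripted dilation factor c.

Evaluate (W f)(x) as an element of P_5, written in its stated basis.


g(x) = (3/128)x^5 + (263/64)x^4 + (71/32)x^3 - (99/16)x^2 + (51/4)x - 8/3

E_{1} f = (3/4)x^5 + (23/4)x^4 + (55/4)x^3 + (57/4)x^2 + (13/2)x + 1/3
S_{1/2} E_{1} f = (3/128)x^5 + (23/64)x^4 + (55/32)x^3 + (57/16)x^2 + (13/4)x + 1/3
∇ f = (15/4)x^4 + (1/2)x^3 - (39/4)x^2 + (19/2)x - 3
(S_{1/2} E_{1} + ∇) f = (3/128)x^5 + (263/64)x^4 + (71/32)x^3 - (99/16)x^2 + (51/4)x - 8/3


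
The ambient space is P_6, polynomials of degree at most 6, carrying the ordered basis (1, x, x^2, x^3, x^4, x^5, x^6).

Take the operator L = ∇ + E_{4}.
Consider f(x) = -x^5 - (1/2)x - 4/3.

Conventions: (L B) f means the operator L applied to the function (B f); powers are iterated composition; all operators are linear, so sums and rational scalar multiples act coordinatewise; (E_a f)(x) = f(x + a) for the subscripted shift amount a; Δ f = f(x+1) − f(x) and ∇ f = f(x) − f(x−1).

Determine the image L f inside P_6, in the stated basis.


∇ f = -5x^4 + 10x^3 - 10x^2 + 5x - 3/2
E_{4} f = -x^5 - 20x^4 - 160x^3 - 640x^2 - (2561/2)x - 3082/3
(∇ + E_{4}) f = -x^5 - 25x^4 - 150x^3 - 650x^2 - (2551/2)x - 6173/6

the result is g(x) = -x^5 - 25x^4 - 150x^3 - 650x^2 - (2551/2)x - 6173/6


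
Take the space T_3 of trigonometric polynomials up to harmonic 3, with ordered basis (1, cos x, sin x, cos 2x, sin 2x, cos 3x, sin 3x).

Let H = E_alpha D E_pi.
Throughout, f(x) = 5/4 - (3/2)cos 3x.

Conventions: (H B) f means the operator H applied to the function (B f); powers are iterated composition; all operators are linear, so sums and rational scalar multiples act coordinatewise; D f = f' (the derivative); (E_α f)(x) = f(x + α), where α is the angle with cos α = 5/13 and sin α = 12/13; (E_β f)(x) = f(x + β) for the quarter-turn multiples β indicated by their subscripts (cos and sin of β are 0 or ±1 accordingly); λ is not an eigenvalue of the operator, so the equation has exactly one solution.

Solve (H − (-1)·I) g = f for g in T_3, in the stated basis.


write g with unknown coordinates in the stated basis and equate coefficients in (H − (-1)·I) g = f
solving from the highest basis element down gives g = 5/4 + (861/34004)cos 3x - (18315/34004)sin 3x
check: H g = -(51867/34004)cos 3x + (18315/34004)sin 3x
so H g − (-1)·g = 5/4 - (3/2)cos 3x = f ✓

the result is g(x) = 5/4 + (861/34004)cos 3x - (18315/34004)sin 3x


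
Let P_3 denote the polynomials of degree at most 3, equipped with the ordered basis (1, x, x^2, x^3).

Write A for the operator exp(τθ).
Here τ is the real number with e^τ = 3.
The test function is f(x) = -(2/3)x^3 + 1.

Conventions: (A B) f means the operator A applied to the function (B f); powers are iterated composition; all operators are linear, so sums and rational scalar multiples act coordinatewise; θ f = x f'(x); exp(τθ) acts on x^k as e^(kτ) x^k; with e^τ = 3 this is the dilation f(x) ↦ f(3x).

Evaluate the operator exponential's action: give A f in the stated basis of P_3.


the image equals g(x) = -18x^3 + 1

exp(τθ) x^k = e^(kτ) x^k; with e^τ = 3 this sends x^k to 3^k x^k
x^3 ↦ 27 x^3
applying this coordinatewise to f: exp(τθ) f = -18x^3 + 1


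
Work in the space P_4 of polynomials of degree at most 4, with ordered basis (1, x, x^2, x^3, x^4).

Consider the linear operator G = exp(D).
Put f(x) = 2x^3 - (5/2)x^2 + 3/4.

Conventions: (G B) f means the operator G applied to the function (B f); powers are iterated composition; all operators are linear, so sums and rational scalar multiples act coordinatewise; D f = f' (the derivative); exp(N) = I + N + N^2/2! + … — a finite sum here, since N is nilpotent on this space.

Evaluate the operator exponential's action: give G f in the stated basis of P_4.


order-1 term: 6x^2 - 5x
order-2 term: 6x - 5/2
order-3 term: 2
the series for exp(D) f terminates at order 3
exp(D) f = 2x^3 + (7/2)x^2 + x + 1/4

the result is g(x) = 2x^3 + (7/2)x^2 + x + 1/4


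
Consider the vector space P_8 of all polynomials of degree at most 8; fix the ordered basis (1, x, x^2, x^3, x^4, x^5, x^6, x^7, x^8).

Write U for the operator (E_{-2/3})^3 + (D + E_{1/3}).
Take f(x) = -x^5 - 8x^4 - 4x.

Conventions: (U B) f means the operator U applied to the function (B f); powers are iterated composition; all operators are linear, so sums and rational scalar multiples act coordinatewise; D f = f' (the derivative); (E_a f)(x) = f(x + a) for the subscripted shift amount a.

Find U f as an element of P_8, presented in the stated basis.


the result is g(x) = -2x^5 - (38/3)x^4 - (178/9)x^3 - (3178/27)x^2 + (13507/81)x - 22705/243

E_{-2/3} f = -x^5 - (14/3)x^4 + (152/9)x^3 - (496/27)x^2 + (364/81)x + 296/243
E_{-2/3} E_{-2/3} f = -x^5 - (4/3)x^4 + (224/9)x^3 - (1664/27)x^2 + (4540/81)x - 3824/243
E_{-2/3} E_{-2/3} E_{-2/3} f = -x^5 + 2x^4 + 24x^3 - 112x^2 + 172x - 88
D f = -5x^4 - 32x^3 - 4
E_{1/3} f = -x^5 - (29/3)x^4 - (106/9)x^3 - (154/27)x^2 - (425/81)x - 349/243
(D + E_{1/3}) f = -x^5 - (44/3)x^4 - (394/9)x^3 - (154/27)x^2 - (425/81)x - 1321/243
((E_{-2/3})^3 + (D + E_{1/3})) f = -2x^5 - (38/3)x^4 - (178/9)x^3 - (3178/27)x^2 + (13507/81)x - 22705/243


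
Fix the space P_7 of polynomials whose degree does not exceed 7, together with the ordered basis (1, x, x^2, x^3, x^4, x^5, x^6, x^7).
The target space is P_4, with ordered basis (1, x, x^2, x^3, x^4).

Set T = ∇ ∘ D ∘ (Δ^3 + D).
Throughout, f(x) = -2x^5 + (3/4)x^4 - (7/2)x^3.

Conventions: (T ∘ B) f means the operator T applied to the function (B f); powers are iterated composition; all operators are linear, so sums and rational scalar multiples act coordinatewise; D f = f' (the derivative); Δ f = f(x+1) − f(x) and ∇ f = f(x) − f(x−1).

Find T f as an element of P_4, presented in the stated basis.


the image equals g(x) = -120x^2 + 138x - 310

Δ f = -10x^4 - 17x^3 - 26x^2 - (35/2)x - 19/4
Δ Δ f = -40x^3 - 111x^2 - 143x - 141/2
Δ Δ Δ f = -120x^2 - 342x - 294
D f = -10x^4 + 3x^3 - (21/2)x^2
(Δ^3 + D) f = -10x^4 + 3x^3 - (261/2)x^2 - 342x - 294
D (Δ^3 + D) f = -40x^3 + 9x^2 - 261x - 342
∇ D (Δ^3 + D) f = -120x^2 + 138x - 310


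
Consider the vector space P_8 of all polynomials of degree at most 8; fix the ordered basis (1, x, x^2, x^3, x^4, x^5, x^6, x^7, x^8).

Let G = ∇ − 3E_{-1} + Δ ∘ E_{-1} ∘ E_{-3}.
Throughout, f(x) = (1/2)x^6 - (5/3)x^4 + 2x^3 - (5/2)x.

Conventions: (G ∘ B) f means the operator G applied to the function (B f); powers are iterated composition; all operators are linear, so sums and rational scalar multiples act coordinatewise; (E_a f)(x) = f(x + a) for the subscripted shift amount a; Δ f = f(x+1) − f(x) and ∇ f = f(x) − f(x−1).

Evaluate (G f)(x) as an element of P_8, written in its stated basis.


g(x) = -(3/2)x^6 + 15x^5 - (155/2)x^4 + (1112/3)x^3 - (2405/2)x^2 + (12139/6)x - 3953/3

∇ f = 3x^5 - (15/2)x^4 + (10/3)x^3 + (17/2)x^2 - (29/3)x + 2/3
E_{-1} f = (1/2)x^6 - 3x^5 + (35/6)x^4 - (4/3)x^3 - (17/2)x^2 + (43/6)x - 2/3
(-3E_{-1}) f = -(3/2)x^6 + 9x^5 - (35/2)x^4 + 4x^3 + (51/2)x^2 - (43/2)x + 2
E_{-3} f = (1/2)x^6 - 9x^5 + (395/6)x^4 - 248x^3 + (999/2)x^2 - (995/2)x + 183
E_{-1} E_{-3} f = (1/2)x^6 - 12x^5 + (355/3)x^4 - (1834/3)x^3 + 1736x^2 - (15311/6)x + 4510/3
Δ E_{-1} E_{-3} f = 3x^5 - (105/2)x^4 + (1090/3)x^3 - (2473/2)x^2 + (6163/3)x - 3961/3
(∇ − 3E_{-1} + Δ ∘ E_{-1} ∘ E_{-3}) f = -(3/2)x^6 + 15x^5 - (155/2)x^4 + (1112/3)x^3 - (2405/2)x^2 + (12139/6)x - 3953/3


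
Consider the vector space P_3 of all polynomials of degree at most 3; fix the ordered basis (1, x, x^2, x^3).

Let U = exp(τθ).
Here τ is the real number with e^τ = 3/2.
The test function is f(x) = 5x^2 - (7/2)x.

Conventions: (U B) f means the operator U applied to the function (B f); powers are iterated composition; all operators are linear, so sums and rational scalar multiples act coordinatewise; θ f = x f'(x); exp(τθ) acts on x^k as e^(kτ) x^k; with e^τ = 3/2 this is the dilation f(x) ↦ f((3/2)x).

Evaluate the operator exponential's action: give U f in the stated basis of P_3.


the result is g(x) = (45/4)x^2 - (21/4)x

exp(τθ) x^k = e^(kτ) x^k; with e^τ = 3/2 this sends x^k to (3/2)^k x^k
x ↦ 3/2 x
x^2 ↦ 9/4 x^2
applying this coordinatewise to f: exp(τθ) f = (45/4)x^2 - (21/4)x


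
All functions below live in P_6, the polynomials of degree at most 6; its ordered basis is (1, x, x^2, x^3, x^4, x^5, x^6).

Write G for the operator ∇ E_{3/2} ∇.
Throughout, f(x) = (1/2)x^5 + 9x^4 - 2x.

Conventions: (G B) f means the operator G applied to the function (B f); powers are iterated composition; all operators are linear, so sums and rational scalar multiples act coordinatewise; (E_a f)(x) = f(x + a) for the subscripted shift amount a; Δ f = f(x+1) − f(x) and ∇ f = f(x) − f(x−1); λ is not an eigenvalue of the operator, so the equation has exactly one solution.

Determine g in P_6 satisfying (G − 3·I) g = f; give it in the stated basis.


write g with unknown coordinates in the stated basis and equate coefficients in (G − 3·I) g = f
solving from the highest basis element down gives g = -(1/6)x^5 - 3x^4 - (10/9)x^3 - (41/3)x^2 - (269/18)x - 563/36
check: G g = -(10/3)x^3 - 41x^2 - (281/6)x - 563/12
so G g − 3·g = (1/2)x^5 + 9x^4 - 2x = f ✓

the image equals g(x) = -(1/6)x^5 - 3x^4 - (10/9)x^3 - (41/3)x^2 - (269/18)x - 563/36


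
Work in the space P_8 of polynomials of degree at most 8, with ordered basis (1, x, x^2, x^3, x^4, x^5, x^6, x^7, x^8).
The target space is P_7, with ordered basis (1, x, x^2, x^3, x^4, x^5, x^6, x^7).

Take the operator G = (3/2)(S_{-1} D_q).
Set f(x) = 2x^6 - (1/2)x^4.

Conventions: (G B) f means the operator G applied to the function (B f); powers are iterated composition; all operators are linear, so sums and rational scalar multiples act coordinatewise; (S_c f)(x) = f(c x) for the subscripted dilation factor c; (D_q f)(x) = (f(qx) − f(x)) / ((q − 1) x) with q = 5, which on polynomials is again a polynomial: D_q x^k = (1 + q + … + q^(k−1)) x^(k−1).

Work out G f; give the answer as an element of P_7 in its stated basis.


D_q f = 7812x^5 - 78x^3
S_{-1} D_q f = -7812x^5 + 78x^3
((3/2)(S_{-1} D_q)) f = -11718x^5 + 117x^3

g(x) = -11718x^5 + 117x^3


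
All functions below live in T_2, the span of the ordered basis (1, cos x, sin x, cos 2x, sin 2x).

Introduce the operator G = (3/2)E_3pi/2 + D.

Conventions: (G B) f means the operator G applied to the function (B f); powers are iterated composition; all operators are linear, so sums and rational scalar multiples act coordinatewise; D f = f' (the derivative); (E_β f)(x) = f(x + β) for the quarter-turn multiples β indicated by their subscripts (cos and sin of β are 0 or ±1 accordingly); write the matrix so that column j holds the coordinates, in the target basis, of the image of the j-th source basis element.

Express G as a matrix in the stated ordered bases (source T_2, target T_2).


image of 1: 3/2
image of cos x: (1/2)sin x
image of sin x: -(1/2)cos x
image of cos 2x: -(3/2)cos 2x - 2sin 2x
image of sin 2x: 2cos 2x - (3/2)sin 2x
each image's coordinates form column j of the matrix

the matrix is [[3/2, 0, 0, 0, 0]; [0, 0, -1/2, 0, 0]; [0, 1/2, 0, 0, 0]; [0, 0, 0, -3/2, 2]; [0, 0, 0, -2, -3/2]] (rows listed top to bottom)


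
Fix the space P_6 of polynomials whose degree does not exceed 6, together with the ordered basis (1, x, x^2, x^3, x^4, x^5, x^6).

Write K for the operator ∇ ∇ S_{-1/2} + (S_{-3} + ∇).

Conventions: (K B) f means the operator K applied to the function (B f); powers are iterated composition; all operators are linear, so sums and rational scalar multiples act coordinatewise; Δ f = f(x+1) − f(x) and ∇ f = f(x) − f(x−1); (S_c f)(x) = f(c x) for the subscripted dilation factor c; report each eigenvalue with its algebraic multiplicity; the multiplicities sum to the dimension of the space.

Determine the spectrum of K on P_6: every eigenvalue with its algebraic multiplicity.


image of 1: 1
image of x: -3x + 1
image of x^2: 9x^2 + 2x - 1/2
image of x^3: -27x^3 + 3x^2 - (15/4)x + 7/4
image of x^4: 81x^4 + 4x^3 - (21/4)x^2 + (5/2)x - 1/8
image of x^5: -243x^5 + 5x^4 - (85/8)x^3 + (95/8)x^2 - (115/16)x + 31/16
image of x^6: 729x^6 + 6x^5 - (465/32)x^4 + (145/8)x^3 - (375/32)x^2 + (51/16)x - 1/32
the matrix is upper triangular; its diagonal is (1, -3, 9, -27, 81, -243, 729)
for a triangular matrix the eigenvalues are the diagonal entries, with algebraic multiplicity their repetition count

λ = -243 (multiplicity 1), λ = -27 (multiplicity 1), λ = -3 (multiplicity 1), λ = 1 (multiplicity 1), λ = 9 (multiplicity 1), λ = 81 (multiplicity 1), λ = 729 (multiplicity 1)


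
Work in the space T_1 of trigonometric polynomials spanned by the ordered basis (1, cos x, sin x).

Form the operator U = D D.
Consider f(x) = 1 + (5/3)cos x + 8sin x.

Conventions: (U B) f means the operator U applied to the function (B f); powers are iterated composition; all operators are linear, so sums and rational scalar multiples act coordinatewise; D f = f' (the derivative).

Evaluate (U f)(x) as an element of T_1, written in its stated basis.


D f = 8cos x - (5/3)sin x
D D f = -(5/3)cos x - 8sin x

g(x) = -(5/3)cos x - 8sin x


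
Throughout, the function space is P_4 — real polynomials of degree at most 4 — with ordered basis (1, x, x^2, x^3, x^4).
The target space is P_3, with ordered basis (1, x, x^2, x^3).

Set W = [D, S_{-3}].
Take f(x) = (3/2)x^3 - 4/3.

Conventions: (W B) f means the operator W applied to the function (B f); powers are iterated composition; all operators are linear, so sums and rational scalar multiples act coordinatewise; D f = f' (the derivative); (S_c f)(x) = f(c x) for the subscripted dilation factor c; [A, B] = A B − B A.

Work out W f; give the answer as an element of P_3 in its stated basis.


S_{-3} f = -(81/2)x^3 - 4/3
D S_{-3} f = -(243/2)x^2
D f = (9/2)x^2
S_{-3} D f = (81/2)x^2
[D, S_{-3}] f = -162x^2

the image equals g(x) = -162x^2


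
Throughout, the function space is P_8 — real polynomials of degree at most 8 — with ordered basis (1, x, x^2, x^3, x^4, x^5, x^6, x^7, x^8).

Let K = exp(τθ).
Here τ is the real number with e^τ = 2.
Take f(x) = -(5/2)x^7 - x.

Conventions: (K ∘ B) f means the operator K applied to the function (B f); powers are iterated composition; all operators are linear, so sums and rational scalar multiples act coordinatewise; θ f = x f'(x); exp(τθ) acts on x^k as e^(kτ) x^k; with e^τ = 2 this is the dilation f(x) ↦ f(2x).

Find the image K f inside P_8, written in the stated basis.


exp(τθ) x^k = e^(kτ) x^k; with e^τ = 2 this sends x^k to 2^k x^k
x ↦ 2 x
x^7 ↦ 128 x^7
applying this coordinatewise to f: exp(τθ) f = -320x^7 - 2x

g(x) = -320x^7 - 2x


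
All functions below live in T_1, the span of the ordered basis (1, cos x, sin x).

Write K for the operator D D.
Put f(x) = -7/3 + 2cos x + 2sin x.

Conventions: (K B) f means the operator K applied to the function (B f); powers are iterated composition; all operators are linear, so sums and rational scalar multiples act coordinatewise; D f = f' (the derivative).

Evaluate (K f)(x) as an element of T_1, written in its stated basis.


D f = 2cos x - 2sin x
D D f = -2cos x - 2sin x

the image equals g(x) = -2cos x - 2sin x


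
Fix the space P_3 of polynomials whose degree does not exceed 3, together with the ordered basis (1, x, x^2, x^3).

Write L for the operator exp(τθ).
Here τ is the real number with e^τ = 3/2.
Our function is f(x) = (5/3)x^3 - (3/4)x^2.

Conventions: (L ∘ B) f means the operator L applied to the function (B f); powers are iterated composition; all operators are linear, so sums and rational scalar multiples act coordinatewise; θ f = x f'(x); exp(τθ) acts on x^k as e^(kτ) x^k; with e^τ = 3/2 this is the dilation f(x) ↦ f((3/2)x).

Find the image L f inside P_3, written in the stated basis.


exp(τθ) x^k = e^(kτ) x^k; with e^τ = 3/2 this sends x^k to (3/2)^k x^k
x^2 ↦ 9/4 x^2
x^3 ↦ 27/8 x^3
applying this coordinatewise to f: exp(τθ) f = (45/8)x^3 - (27/16)x^2

g(x) = (45/8)x^3 - (27/16)x^2


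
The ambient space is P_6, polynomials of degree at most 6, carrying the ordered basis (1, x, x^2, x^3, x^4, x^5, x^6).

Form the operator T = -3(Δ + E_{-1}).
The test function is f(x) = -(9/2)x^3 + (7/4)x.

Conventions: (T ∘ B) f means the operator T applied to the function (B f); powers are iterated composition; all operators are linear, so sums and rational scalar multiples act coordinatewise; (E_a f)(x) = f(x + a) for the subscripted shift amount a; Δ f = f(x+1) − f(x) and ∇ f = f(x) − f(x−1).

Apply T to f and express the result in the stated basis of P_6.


the image equals g(x) = (27/2)x^3 + (303/4)x

Δ f = -(27/2)x^2 - (27/2)x - 11/4
E_{-1} f = -(9/2)x^3 + (27/2)x^2 - (47/4)x + 11/4
(Δ + E_{-1}) f = -(9/2)x^3 - (101/4)x
(-3(Δ + E_{-1})) f = (27/2)x^3 + (303/4)x


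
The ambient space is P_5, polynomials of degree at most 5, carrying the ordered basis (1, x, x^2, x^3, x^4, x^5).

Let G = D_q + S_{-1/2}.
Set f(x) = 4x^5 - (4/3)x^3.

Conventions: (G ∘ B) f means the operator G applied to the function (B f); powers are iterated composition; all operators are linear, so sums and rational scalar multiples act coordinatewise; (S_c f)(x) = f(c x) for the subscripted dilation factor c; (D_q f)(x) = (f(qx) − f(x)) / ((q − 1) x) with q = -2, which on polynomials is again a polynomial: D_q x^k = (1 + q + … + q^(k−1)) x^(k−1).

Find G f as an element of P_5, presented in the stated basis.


g(x) = -(1/8)x^5 + 44x^4 + (1/6)x^3 - 4x^2

D_q f = 44x^4 - 4x^2
S_{-1/2} f = -(1/8)x^5 + (1/6)x^3
(D_q + S_{-1/2}) f = -(1/8)x^5 + 44x^4 + (1/6)x^3 - 4x^2


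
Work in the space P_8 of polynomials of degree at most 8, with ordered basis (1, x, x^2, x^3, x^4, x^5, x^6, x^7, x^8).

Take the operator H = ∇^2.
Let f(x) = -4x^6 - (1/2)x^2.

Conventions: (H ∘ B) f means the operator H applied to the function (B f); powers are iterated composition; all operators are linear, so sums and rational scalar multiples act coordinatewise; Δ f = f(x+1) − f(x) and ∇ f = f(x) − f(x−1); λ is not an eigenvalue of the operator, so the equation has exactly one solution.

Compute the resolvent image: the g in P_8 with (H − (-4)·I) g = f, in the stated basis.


the result is g(x) = -x^6 + (15/2)x^4 - 30x^3 + (239/8)x^2 + 45x - 1131/16

write g with unknown coordinates in the stated basis and equate coefficients in (H − (-4)·I) g = f
solving from the highest basis element down gives g = -x^6 + (15/2)x^4 - 30x^3 + (239/8)x^2 + 45x - 1131/16
check: H g = -30x^4 + 120x^3 - 120x^2 - 180x + 1131/4
so H g − (-4)·g = -4x^6 - (1/2)x^2 = f ✓


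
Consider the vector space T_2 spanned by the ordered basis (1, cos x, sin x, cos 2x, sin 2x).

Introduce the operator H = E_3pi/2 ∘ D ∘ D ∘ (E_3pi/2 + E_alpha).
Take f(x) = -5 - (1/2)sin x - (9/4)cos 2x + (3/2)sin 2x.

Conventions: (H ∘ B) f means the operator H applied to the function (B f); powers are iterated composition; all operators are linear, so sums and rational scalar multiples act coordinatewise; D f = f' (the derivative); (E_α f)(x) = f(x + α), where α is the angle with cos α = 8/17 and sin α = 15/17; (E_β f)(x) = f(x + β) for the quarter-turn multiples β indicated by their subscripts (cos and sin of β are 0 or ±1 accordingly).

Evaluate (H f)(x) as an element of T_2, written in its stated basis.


E_3pi/2 f = -5 + (1/2)cos x + (9/4)cos 2x - (3/2)sin 2x
E_alpha f = -5 - (15/34)cos x - (4/17)sin x + (2889/1156)cos 2x + (597/578)sin 2x
(E_3pi/2 + E_alpha) f = -10 + (1/17)cos x - (4/17)sin x + (2745/578)cos 2x - (135/289)sin 2x
D (E_3pi/2 + E_alpha) f = -(4/17)cos x - (1/17)sin x - (270/289)cos 2x - (2745/289)sin 2x
D D (E_3pi/2 + E_alpha) f = -(1/17)cos x + (4/17)sin x - (5490/289)cos 2x + (540/289)sin 2x
E_3pi/2 (D ∘ D) (E_3pi/2 + E_alpha) f = -(4/17)cos x - (1/17)sin x + (5490/289)cos 2x - (540/289)sin 2x

the result is g(x) = -(4/17)cos x - (1/17)sin x + (5490/289)cos 2x - (540/289)sin 2x


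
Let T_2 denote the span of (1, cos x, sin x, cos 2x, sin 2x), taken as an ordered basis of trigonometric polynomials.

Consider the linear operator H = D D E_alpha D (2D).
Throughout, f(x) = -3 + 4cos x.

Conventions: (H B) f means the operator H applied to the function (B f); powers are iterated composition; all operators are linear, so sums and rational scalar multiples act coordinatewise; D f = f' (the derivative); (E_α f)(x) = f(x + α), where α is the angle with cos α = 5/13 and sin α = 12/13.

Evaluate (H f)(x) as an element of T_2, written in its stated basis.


D f = -4sin x
(2D) f = -8sin x
D (2D) f = -8cos x
E_alpha D (2D) f = -(40/13)cos x + (96/13)sin x
D (E_alpha D (2D)) f = (96/13)cos x + (40/13)sin x
D D (E_alpha D (2D)) f = (40/13)cos x - (96/13)sin x

g(x) = (40/13)cos x - (96/13)sin x


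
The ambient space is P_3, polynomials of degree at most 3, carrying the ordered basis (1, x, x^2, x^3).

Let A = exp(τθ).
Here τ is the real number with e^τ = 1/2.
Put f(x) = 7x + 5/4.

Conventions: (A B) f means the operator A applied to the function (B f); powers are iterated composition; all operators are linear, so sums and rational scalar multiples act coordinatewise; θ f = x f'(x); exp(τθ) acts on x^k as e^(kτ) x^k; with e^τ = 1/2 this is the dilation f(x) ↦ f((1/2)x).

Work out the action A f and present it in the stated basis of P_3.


exp(τθ) x^k = e^(kτ) x^k; with e^τ = 1/2 this sends x^k to (1/2)^k x^k
x ↦ 1/2 x
applying this coordinatewise to f: exp(τθ) f = (7/2)x + 5/4

the result is g(x) = (7/2)x + 5/4


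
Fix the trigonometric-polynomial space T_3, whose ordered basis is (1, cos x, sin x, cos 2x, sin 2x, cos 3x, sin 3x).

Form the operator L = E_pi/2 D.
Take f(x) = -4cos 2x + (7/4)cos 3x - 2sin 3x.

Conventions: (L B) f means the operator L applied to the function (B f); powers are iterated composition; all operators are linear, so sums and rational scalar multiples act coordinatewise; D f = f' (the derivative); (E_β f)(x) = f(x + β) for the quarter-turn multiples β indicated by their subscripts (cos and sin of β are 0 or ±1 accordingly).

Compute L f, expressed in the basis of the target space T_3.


the result is g(x) = -8sin 2x + (21/4)cos 3x - 6sin 3x

D f = 8sin 2x - 6cos 3x - (21/4)sin 3x
E_pi/2 D f = -8sin 2x + (21/4)cos 3x - 6sin 3x


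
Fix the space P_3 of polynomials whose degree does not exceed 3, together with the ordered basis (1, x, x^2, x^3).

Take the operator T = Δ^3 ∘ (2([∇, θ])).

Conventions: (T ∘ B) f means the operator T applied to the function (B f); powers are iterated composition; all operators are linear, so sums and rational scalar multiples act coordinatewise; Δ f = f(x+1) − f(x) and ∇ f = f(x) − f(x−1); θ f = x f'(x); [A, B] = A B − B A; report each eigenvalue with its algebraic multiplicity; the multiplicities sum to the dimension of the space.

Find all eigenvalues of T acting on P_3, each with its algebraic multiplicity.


image of 1: 0
image of x: 0
image of x^2: 0
image of x^3: 0
the matrix is upper triangular; its diagonal is (0, 0, 0, 0)
for a triangular matrix the eigenvalues are the diagonal entries, with algebraic multiplicity their repetition count

λ = 0 (multiplicity 4)


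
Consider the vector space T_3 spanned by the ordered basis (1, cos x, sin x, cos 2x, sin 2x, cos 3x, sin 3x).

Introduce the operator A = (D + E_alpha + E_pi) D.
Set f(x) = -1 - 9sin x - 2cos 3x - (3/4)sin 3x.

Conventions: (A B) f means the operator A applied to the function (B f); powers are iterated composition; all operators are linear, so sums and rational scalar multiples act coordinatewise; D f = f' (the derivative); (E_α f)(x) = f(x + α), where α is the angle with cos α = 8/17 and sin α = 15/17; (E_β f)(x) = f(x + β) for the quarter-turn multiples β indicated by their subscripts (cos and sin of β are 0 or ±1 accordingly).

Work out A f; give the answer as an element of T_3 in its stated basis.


D f = -9cos x - (9/4)cos 3x + 6sin 3x
D D f = 9sin x + 18cos 3x + (27/4)sin 3x
E_alpha D f = -(72/17)cos x + (135/17)sin x + (8028/4913)cos 3x - (121767/19652)sin 3x
E_pi D f = 9cos x + (9/4)cos 3x - 6sin 3x
(D + E_alpha + E_pi) D f = (81/17)cos x + (288/17)sin x + (430065/19652)cos 3x - (26757/4913)sin 3x

the image equals g(x) = (81/17)cos x + (288/17)sin x + (430065/19652)cos 3x - (26757/4913)sin 3x


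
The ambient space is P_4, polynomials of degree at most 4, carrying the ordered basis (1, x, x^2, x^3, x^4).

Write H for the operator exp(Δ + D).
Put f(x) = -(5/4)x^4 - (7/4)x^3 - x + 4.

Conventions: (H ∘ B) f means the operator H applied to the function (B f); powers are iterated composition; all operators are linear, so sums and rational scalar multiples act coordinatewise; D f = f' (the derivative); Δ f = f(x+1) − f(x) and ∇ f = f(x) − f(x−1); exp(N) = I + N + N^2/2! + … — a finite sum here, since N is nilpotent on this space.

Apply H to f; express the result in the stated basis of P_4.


order-1 term: -10x^3 - 18x^2 - (41/4)x - 5
order-2 term: -30x^2 - 51x - 97/4
order-3 term: -40x - 44
order-4 term: -20
the series for exp(Δ + D) f terminates at order 4
exp(Δ + D) f = -(5/4)x^4 - (47/4)x^3 - 48x^2 - (409/4)x - 357/4

g(x) = -(5/4)x^4 - (47/4)x^3 - 48x^2 - (409/4)x - 357/4


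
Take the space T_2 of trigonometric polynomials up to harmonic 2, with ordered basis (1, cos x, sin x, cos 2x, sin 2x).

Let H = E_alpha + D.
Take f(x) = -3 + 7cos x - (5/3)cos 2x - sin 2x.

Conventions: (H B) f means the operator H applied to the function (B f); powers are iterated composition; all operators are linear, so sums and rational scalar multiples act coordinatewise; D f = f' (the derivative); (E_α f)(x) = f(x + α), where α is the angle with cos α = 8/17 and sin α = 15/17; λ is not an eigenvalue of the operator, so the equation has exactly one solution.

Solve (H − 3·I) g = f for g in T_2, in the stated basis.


g(x) = 3/2 - (301/169)cos x + (224/169)sin x + (3797/8958)cos 2x - (503/8958)sin 2x

write g with unknown coordinates in the stated basis and equate coefficients in (H − 3·I) g = f
solving from the highest basis element down gives g = 3/2 - (301/169)cos x + (224/169)sin x + (3797/8958)cos 2x - (503/8958)sin 2x
check: H g = 3/2 + (280/169)cos x + (672/169)sin x - (3539/8958)cos 2x - (3489/2986)sin 2x
so H g − 3·g = -3 + 7cos x - (5/3)cos 2x - sin 2x = f ✓


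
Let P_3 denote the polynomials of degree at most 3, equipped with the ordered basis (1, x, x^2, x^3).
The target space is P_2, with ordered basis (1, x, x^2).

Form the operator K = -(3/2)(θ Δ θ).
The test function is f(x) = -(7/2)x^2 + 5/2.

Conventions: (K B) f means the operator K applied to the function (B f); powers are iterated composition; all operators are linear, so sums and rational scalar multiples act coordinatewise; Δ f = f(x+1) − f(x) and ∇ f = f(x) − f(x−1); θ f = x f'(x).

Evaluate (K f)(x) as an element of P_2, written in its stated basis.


θ f = -7x^2
Δ θ f = -14x - 7
θ Δ θ f = -14x
(-(3/2)(θ Δ θ)) f = 21x

the image equals g(x) = 21x


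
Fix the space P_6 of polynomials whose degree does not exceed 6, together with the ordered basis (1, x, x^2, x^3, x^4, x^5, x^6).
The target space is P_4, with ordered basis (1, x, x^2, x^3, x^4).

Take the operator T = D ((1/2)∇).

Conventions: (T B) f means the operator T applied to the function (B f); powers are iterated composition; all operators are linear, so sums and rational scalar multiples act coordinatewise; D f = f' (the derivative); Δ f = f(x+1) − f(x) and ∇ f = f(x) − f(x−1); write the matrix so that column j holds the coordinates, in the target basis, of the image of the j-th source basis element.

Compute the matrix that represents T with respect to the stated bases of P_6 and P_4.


image of 1: 0
image of x: 0
image of x^2: 1
image of x^3: 3x - 3/2
image of x^4: 6x^2 - 6x + 2
image of x^5: 10x^3 - 15x^2 + 10x - 5/2
image of x^6: 15x^4 - 30x^3 + 30x^2 - 15x + 3
each image's coordinates form column j of the matrix

the matrix is [[0, 0, 1, -3/2, 2, -5/2, 3]; [0, 0, 0, 3, -6, 10, -15]; [0, 0, 0, 0, 6, -15, 30]; [0, 0, 0, 0, 0, 10, -30]; [0, 0, 0, 0, 0, 0, 15]] (rows listed top to bottom)


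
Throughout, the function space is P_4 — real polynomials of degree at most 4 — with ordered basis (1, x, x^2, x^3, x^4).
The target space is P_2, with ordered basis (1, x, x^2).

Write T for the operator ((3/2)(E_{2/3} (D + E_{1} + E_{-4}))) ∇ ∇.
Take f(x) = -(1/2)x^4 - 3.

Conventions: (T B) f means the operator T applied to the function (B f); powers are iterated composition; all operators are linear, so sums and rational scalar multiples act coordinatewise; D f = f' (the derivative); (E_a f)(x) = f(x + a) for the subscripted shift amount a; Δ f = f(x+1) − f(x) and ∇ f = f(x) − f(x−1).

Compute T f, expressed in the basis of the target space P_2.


g(x) = -18x^2 + 48x - 170

∇ f = -2x^3 + 3x^2 - 2x + 1/2
∇ ∇ f = -6x^2 + 12x - 7
D (∇ ∇) f = -12x + 12
E_{1} (∇ ∇) f = -6x^2 - 1
E_{-4} (∇ ∇) f = -6x^2 + 60x - 151
(D + E_{1} + E_{-4}) (∇ ∇) f = -12x^2 + 48x - 140
E_{2/3} (D + E_{1} + E_{-4}) (∇ ∇) f = -12x^2 + 32x - 340/3
((3/2)(E_{2/3} (D + E_{1} + E_{-4}))) (∇ ∇) f = -18x^2 + 48x - 170


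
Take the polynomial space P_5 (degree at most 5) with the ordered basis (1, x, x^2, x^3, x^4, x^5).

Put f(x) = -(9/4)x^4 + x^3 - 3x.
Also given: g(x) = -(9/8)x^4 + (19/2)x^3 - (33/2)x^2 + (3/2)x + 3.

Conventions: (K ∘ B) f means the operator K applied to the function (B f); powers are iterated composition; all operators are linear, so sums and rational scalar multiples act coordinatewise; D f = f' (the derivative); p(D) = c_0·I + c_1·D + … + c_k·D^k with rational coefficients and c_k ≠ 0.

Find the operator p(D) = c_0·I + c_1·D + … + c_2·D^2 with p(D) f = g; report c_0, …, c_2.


D^0 f = -(9/4)x^4 + x^3 - 3x
D^1 f = -9x^3 + 3x^2 - 3
D^2 f = -27x^2 + 6x
matching coefficients of g against c_0 f + c_1 Df + … from the top degree down determines the c_i
solution: c_0 = 1/2, c_1 = -1, c_2 = 1/2

c_0 = 1/2, c_1 = -1, c_2 = 1/2


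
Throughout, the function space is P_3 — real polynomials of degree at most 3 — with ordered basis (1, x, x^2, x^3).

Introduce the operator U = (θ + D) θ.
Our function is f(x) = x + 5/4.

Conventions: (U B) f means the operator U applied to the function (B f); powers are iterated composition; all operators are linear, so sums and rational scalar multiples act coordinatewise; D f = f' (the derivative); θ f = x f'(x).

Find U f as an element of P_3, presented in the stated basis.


the result is g(x) = x + 1

θ f = x
θ θ f = x
D θ f = 1
(θ + D) θ f = x + 1


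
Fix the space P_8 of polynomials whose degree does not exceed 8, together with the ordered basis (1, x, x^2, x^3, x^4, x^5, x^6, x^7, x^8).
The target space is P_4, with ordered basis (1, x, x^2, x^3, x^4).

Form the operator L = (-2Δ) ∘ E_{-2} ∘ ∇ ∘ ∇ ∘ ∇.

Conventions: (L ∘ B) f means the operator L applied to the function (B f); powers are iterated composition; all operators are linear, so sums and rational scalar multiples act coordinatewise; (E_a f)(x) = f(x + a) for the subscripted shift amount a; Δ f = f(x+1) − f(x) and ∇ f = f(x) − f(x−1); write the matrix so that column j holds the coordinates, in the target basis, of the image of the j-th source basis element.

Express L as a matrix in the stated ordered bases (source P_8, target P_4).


image of 1: 0
image of x: 0
image of x^2: 0
image of x^3: 0
image of x^4: -48
image of x^5: -240x + 720
image of x^6: -720x^2 + 4320x - 6720
image of x^7: -1680x^3 + 15120x^2 - 47040x + 50400
image of x^8: -3360x^4 + 40320x^3 - 188160x^2 + 403200x - 333648
each image's coordinates form column j of the matrix

the matrix is [[0, 0, 0, 0, -48, 720, -6720, 50400, -333648]; [0, 0, 0, 0, 0, -240, 4320, -47040, 403200]; [0, 0, 0, 0, 0, 0, -720, 15120, -188160]; [0, 0, 0, 0, 0, 0, 0, -1680, 40320]; [0, 0, 0, 0, 0, 0, 0, 0, -3360]] (rows listed top to bottom)


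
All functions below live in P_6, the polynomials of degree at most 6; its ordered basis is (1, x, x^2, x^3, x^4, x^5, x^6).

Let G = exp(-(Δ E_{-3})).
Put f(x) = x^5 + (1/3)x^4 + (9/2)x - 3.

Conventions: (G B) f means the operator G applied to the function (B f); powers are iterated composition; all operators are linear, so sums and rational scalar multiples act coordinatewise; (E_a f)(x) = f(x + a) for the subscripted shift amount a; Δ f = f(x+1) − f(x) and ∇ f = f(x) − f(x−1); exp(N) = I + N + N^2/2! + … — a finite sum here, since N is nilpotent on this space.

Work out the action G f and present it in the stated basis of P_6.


order-1 term: -5x^4 + (146/3)x^3 - 180x^2 + (899/3)x - 1163/6
order-2 term: 10x^3 - 148x^2 + 735x - 3674/3
order-3 term: -10x^2 + (446/3)x - 555
order-4 term: 5x - 149/3
order-5 term: -1
the series for exp(-(Δ E_{-3})) f terminates at order 5
exp(-(Δ E_{-3})) f = x^5 - (14/3)x^4 + (176/3)x^3 - 338x^2 + (7157/6)x - 12163/6

g(x) = x^5 - (14/3)x^4 + (176/3)x^3 - 338x^2 + (7157/6)x - 12163/6


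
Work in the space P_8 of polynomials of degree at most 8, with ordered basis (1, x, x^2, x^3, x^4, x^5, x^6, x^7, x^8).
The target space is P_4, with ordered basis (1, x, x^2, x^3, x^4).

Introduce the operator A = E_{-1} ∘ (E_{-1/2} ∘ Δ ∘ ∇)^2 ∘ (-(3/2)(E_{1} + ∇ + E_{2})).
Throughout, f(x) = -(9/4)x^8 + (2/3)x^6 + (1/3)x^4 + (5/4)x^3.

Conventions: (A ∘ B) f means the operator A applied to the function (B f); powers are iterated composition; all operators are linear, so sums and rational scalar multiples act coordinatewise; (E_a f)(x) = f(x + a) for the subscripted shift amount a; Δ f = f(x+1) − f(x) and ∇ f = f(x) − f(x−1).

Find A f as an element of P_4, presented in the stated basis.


E_{1} f = -(9/4)x^8 - 18x^7 - (187/3)x^6 - 122x^5 - (883/6)x^4 - (1321/12)x^3 - (189/4)x^2 - (107/12)x
∇ f = -18x^7 + 63x^6 - 122x^5 + (295/2)x^4 - (334/3)x^3 + (219/4)x^2 - (197/12)x + 5/2
E_{2} f = -(9/4)x^8 - 36x^7 - (754/3)x^6 - 1000x^5 - (7439/3)x^4 - (47057/12)x^3 - (7713/2)x^2 - (6451/3)x - 518
(E_{1} + ∇ + E_{2}) f = -(9/2)x^8 - 72x^7 - (752/3)x^6 - 1244x^5 - (7438/3)x^4 - (24857/6)x^3 - 3849x^2 - (6527/3)x - 1031/2
(-(3/2)(E_{1} + ∇ + E_{2})) f = (27/4)x^8 + 108x^7 + 376x^6 + 1866x^5 + 3719x^4 + (24857/4)x^3 + (11547/2)x^2 + (6527/2)x + 3093/4
∇ (-(3/2)(E_{1} + ∇ + E_{2})) f = 54x^7 + 567x^6 + 366x^5 + (13995/2)x^4 + 334x^3 + (45711/4)x^2 + (17/4)x + 3153/2
Δ ∇ (-(3/2)(E_{1} + ∇ + E_{2})) f = 378x^6 + 4536x^5 + 12225x^4 + 44880x^3 + 56286x^2 + (114915/2)x + 39501/2
E_{-1/2} Δ ∇ (-(3/2)(E_{1} + ∇ + E_{2})) f = 378x^6 + 3402x^5 + (4605/2)x^4 + 30825x^3 + (15903/8)x^2 + (240525/8)x + 3567/32
∇ (E_{-1/2} ∘ Δ ∘ ∇) (-(3/2)(E_{1} + ∇ + E_{2})) f = 2268x^5 + 11340x^4 - 17250x^3 + 107010x^2 - (376125/4)x + 238497/4
Δ ∇ (E_{-1/2} ∘ Δ ∘ ∇) (-(3/2)(E_{1} + ∇ + E_{2})) f = 11340x^4 + 68040x^3 + 38970x^2 + 218970x + 37347/4
E_{-1/2} Δ ∇ (E_{-1/2} ∘ Δ ∘ ∇) (-(3/2)(E_{1} + ∇ + E_{2})) f = 11340x^4 + 45360x^3 - 46080x^2 + 225360x - 98202
E_{-1} ((E_{-1/2} ∘ Δ ∘ ∇)^2 ∘ (-(3/2)(E_{1} + ∇ + E_{2}))) f = 11340x^4 - 114120x^2 + 408240x - 403662

the image equals g(x) = 11340x^4 - 114120x^2 + 408240x - 403662


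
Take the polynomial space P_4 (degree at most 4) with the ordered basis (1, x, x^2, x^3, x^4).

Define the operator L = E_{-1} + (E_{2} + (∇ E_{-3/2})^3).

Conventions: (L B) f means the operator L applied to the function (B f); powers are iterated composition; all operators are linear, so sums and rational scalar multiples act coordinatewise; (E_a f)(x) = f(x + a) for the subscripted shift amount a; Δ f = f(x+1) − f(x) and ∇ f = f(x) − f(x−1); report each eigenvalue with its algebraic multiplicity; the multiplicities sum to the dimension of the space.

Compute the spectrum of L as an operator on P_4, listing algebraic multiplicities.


λ = 2 (multiplicity 5)

image of 1: 2
image of x: 2x + 1
image of x^2: 2x^2 + 2x + 5
image of x^3: 2x^3 + 3x^2 + 15x + 13
image of x^4: 2x^4 + 4x^3 + 30x^2 + 52x - 127
the matrix is upper triangular; its diagonal is (2, 2, 2, 2, 2)
for a triangular matrix the eigenvalues are the diagonal entries, with algebraic multiplicity their repetition count
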